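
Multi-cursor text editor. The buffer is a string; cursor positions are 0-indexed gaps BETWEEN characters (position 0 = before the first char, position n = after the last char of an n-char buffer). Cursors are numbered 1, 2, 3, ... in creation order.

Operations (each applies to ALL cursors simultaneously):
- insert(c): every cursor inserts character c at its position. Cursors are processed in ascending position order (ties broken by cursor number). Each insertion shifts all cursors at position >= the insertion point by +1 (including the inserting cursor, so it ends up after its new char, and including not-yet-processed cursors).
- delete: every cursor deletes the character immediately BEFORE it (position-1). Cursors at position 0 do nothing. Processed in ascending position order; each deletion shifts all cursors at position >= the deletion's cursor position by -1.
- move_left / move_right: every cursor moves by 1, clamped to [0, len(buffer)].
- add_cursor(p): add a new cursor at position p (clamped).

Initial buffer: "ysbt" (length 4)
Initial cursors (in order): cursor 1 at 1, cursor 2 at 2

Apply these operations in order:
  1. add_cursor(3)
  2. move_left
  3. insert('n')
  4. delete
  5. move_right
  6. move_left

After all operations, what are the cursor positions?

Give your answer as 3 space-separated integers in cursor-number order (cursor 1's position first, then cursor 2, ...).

After op 1 (add_cursor(3)): buffer="ysbt" (len 4), cursors c1@1 c2@2 c3@3, authorship ....
After op 2 (move_left): buffer="ysbt" (len 4), cursors c1@0 c2@1 c3@2, authorship ....
After op 3 (insert('n')): buffer="nynsnbt" (len 7), cursors c1@1 c2@3 c3@5, authorship 1.2.3..
After op 4 (delete): buffer="ysbt" (len 4), cursors c1@0 c2@1 c3@2, authorship ....
After op 5 (move_right): buffer="ysbt" (len 4), cursors c1@1 c2@2 c3@3, authorship ....
After op 6 (move_left): buffer="ysbt" (len 4), cursors c1@0 c2@1 c3@2, authorship ....

Answer: 0 1 2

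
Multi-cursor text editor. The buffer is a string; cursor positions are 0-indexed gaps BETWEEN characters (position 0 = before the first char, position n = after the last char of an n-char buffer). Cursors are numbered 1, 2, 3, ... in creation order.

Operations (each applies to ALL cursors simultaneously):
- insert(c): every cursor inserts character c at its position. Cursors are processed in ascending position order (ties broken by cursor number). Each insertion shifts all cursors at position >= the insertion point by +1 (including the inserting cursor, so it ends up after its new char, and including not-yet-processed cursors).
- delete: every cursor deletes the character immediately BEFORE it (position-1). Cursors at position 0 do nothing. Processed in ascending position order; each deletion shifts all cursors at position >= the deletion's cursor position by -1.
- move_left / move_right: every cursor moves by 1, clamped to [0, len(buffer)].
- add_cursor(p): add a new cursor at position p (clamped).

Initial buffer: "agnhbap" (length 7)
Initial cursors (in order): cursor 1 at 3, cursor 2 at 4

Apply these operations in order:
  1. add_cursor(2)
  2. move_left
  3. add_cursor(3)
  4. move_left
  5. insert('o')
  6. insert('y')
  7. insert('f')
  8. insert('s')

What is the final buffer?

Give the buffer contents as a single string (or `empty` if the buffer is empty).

Answer: oyfsaoyfsgooyyffssnhbap

Derivation:
After op 1 (add_cursor(2)): buffer="agnhbap" (len 7), cursors c3@2 c1@3 c2@4, authorship .......
After op 2 (move_left): buffer="agnhbap" (len 7), cursors c3@1 c1@2 c2@3, authorship .......
After op 3 (add_cursor(3)): buffer="agnhbap" (len 7), cursors c3@1 c1@2 c2@3 c4@3, authorship .......
After op 4 (move_left): buffer="agnhbap" (len 7), cursors c3@0 c1@1 c2@2 c4@2, authorship .......
After op 5 (insert('o')): buffer="oaogoonhbap" (len 11), cursors c3@1 c1@3 c2@6 c4@6, authorship 3.1.24.....
After op 6 (insert('y')): buffer="oyaoygooyynhbap" (len 15), cursors c3@2 c1@5 c2@10 c4@10, authorship 33.11.2424.....
After op 7 (insert('f')): buffer="oyfaoyfgooyyffnhbap" (len 19), cursors c3@3 c1@7 c2@14 c4@14, authorship 333.111.242424.....
After op 8 (insert('s')): buffer="oyfsaoyfsgooyyffssnhbap" (len 23), cursors c3@4 c1@9 c2@18 c4@18, authorship 3333.1111.24242424.....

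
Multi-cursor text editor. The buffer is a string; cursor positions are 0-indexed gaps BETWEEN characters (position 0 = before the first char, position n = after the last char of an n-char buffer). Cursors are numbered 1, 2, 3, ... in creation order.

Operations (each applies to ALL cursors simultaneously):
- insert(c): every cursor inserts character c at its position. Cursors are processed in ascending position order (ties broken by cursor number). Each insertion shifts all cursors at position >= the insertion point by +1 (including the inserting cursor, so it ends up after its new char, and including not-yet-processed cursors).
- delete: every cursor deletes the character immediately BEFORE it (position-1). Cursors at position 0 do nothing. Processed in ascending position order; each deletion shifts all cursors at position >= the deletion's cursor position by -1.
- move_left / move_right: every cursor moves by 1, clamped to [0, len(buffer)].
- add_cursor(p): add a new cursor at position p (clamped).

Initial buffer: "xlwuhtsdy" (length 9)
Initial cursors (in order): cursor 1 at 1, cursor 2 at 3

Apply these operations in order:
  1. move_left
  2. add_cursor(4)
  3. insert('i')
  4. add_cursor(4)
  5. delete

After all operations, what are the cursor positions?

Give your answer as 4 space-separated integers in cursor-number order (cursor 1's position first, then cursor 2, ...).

After op 1 (move_left): buffer="xlwuhtsdy" (len 9), cursors c1@0 c2@2, authorship .........
After op 2 (add_cursor(4)): buffer="xlwuhtsdy" (len 9), cursors c1@0 c2@2 c3@4, authorship .........
After op 3 (insert('i')): buffer="ixliwuihtsdy" (len 12), cursors c1@1 c2@4 c3@7, authorship 1..2..3.....
After op 4 (add_cursor(4)): buffer="ixliwuihtsdy" (len 12), cursors c1@1 c2@4 c4@4 c3@7, authorship 1..2..3.....
After op 5 (delete): buffer="xwuhtsdy" (len 8), cursors c1@0 c2@1 c4@1 c3@3, authorship ........

Answer: 0 1 3 1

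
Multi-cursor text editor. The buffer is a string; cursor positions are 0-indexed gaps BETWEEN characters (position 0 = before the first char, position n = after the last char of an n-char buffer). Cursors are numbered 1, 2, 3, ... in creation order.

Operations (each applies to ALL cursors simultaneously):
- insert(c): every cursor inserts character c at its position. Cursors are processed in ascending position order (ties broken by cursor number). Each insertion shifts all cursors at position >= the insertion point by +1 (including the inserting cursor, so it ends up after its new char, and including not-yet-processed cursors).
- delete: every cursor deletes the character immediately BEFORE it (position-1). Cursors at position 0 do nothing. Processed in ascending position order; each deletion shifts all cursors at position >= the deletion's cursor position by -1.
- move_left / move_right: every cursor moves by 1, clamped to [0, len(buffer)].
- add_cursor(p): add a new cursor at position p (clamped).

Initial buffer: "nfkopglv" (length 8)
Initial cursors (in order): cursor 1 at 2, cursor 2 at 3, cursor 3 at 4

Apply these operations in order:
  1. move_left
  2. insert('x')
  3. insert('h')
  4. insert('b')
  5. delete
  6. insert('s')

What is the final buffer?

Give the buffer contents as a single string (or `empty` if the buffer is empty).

After op 1 (move_left): buffer="nfkopglv" (len 8), cursors c1@1 c2@2 c3@3, authorship ........
After op 2 (insert('x')): buffer="nxfxkxopglv" (len 11), cursors c1@2 c2@4 c3@6, authorship .1.2.3.....
After op 3 (insert('h')): buffer="nxhfxhkxhopglv" (len 14), cursors c1@3 c2@6 c3@9, authorship .11.22.33.....
After op 4 (insert('b')): buffer="nxhbfxhbkxhbopglv" (len 17), cursors c1@4 c2@8 c3@12, authorship .111.222.333.....
After op 5 (delete): buffer="nxhfxhkxhopglv" (len 14), cursors c1@3 c2@6 c3@9, authorship .11.22.33.....
After op 6 (insert('s')): buffer="nxhsfxhskxhsopglv" (len 17), cursors c1@4 c2@8 c3@12, authorship .111.222.333.....

Answer: nxhsfxhskxhsopglv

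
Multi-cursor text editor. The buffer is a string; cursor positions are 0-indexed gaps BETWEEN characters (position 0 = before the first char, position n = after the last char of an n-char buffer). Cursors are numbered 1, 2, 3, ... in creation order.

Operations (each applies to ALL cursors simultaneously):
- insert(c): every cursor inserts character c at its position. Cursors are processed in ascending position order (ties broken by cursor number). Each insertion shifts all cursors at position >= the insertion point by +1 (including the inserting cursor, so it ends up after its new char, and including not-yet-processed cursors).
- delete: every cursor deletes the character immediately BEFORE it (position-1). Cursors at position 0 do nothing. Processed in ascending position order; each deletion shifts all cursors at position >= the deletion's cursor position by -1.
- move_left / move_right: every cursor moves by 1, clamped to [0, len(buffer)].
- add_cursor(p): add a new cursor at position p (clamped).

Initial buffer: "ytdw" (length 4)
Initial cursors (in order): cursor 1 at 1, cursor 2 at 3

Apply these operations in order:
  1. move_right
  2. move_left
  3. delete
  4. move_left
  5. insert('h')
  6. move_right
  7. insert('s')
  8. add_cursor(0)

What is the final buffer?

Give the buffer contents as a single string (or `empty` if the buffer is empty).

After op 1 (move_right): buffer="ytdw" (len 4), cursors c1@2 c2@4, authorship ....
After op 2 (move_left): buffer="ytdw" (len 4), cursors c1@1 c2@3, authorship ....
After op 3 (delete): buffer="tw" (len 2), cursors c1@0 c2@1, authorship ..
After op 4 (move_left): buffer="tw" (len 2), cursors c1@0 c2@0, authorship ..
After op 5 (insert('h')): buffer="hhtw" (len 4), cursors c1@2 c2@2, authorship 12..
After op 6 (move_right): buffer="hhtw" (len 4), cursors c1@3 c2@3, authorship 12..
After op 7 (insert('s')): buffer="hhtssw" (len 6), cursors c1@5 c2@5, authorship 12.12.
After op 8 (add_cursor(0)): buffer="hhtssw" (len 6), cursors c3@0 c1@5 c2@5, authorship 12.12.

Answer: hhtssw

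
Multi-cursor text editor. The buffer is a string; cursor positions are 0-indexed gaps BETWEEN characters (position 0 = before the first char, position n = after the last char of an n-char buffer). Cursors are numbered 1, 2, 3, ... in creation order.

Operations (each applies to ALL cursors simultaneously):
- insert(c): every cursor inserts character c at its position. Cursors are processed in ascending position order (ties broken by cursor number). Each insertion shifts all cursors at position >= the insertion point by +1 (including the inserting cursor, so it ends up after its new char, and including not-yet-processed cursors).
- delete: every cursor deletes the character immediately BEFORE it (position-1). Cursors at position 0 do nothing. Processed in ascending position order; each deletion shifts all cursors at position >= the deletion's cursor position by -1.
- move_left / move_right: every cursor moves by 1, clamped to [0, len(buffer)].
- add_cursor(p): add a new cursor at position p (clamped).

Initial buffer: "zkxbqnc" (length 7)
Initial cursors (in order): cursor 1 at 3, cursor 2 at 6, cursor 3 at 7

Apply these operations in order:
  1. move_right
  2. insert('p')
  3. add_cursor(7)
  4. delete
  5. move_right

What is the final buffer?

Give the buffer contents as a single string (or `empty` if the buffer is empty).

Answer: zkxbqc

Derivation:
After op 1 (move_right): buffer="zkxbqnc" (len 7), cursors c1@4 c2@7 c3@7, authorship .......
After op 2 (insert('p')): buffer="zkxbpqncpp" (len 10), cursors c1@5 c2@10 c3@10, authorship ....1...23
After op 3 (add_cursor(7)): buffer="zkxbpqncpp" (len 10), cursors c1@5 c4@7 c2@10 c3@10, authorship ....1...23
After op 4 (delete): buffer="zkxbqc" (len 6), cursors c1@4 c4@5 c2@6 c3@6, authorship ......
After op 5 (move_right): buffer="zkxbqc" (len 6), cursors c1@5 c2@6 c3@6 c4@6, authorship ......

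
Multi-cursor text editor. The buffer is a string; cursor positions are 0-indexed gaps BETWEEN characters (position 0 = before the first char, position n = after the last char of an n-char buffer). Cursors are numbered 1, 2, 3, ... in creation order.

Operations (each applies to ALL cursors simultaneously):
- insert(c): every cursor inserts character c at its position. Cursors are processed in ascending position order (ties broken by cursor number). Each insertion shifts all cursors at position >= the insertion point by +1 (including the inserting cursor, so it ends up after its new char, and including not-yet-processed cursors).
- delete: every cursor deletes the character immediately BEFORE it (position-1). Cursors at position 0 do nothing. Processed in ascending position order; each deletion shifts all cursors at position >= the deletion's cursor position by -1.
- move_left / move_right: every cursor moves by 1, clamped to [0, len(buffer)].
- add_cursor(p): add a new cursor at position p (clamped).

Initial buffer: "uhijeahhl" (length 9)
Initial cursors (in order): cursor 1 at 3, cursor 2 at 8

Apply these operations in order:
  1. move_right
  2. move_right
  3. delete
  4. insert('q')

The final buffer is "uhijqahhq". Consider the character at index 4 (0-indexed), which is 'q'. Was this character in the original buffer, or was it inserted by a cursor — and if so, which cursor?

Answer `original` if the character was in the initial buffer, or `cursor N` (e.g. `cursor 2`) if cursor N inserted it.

After op 1 (move_right): buffer="uhijeahhl" (len 9), cursors c1@4 c2@9, authorship .........
After op 2 (move_right): buffer="uhijeahhl" (len 9), cursors c1@5 c2@9, authorship .........
After op 3 (delete): buffer="uhijahh" (len 7), cursors c1@4 c2@7, authorship .......
After op 4 (insert('q')): buffer="uhijqahhq" (len 9), cursors c1@5 c2@9, authorship ....1...2
Authorship (.=original, N=cursor N): . . . . 1 . . . 2
Index 4: author = 1

Answer: cursor 1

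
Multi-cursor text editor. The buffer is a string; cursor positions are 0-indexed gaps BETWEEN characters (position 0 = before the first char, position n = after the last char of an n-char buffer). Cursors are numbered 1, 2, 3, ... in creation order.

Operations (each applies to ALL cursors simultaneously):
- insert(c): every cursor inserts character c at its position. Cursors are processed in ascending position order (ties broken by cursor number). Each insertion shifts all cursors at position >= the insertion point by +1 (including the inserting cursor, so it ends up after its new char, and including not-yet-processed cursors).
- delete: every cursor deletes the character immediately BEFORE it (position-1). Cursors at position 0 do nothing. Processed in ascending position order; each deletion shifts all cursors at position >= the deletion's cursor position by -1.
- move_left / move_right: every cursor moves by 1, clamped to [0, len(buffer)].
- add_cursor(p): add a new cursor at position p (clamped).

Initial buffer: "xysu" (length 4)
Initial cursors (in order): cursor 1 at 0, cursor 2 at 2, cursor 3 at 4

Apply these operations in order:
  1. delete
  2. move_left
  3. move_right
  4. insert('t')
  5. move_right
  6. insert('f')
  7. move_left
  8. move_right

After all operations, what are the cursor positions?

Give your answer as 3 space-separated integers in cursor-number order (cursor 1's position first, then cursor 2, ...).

Answer: 6 6 8

Derivation:
After op 1 (delete): buffer="xs" (len 2), cursors c1@0 c2@1 c3@2, authorship ..
After op 2 (move_left): buffer="xs" (len 2), cursors c1@0 c2@0 c3@1, authorship ..
After op 3 (move_right): buffer="xs" (len 2), cursors c1@1 c2@1 c3@2, authorship ..
After op 4 (insert('t')): buffer="xttst" (len 5), cursors c1@3 c2@3 c3@5, authorship .12.3
After op 5 (move_right): buffer="xttst" (len 5), cursors c1@4 c2@4 c3@5, authorship .12.3
After op 6 (insert('f')): buffer="xttsfftf" (len 8), cursors c1@6 c2@6 c3@8, authorship .12.1233
After op 7 (move_left): buffer="xttsfftf" (len 8), cursors c1@5 c2@5 c3@7, authorship .12.1233
After op 8 (move_right): buffer="xttsfftf" (len 8), cursors c1@6 c2@6 c3@8, authorship .12.1233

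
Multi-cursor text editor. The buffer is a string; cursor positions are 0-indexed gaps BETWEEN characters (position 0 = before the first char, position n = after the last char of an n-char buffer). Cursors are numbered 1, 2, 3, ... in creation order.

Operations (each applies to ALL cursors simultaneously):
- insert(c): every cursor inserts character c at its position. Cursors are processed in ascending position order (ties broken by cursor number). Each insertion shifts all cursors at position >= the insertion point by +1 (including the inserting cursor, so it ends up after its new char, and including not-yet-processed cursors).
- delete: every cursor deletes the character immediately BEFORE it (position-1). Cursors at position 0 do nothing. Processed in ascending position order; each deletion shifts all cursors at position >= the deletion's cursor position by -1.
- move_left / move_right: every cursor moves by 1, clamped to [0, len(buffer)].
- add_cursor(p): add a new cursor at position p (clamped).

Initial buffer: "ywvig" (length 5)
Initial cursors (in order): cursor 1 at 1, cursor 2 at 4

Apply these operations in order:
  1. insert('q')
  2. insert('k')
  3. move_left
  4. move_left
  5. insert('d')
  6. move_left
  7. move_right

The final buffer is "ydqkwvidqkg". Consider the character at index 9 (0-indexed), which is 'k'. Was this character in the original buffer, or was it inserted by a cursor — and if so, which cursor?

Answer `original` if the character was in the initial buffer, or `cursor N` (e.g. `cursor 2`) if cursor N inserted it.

After op 1 (insert('q')): buffer="yqwviqg" (len 7), cursors c1@2 c2@6, authorship .1...2.
After op 2 (insert('k')): buffer="yqkwviqkg" (len 9), cursors c1@3 c2@8, authorship .11...22.
After op 3 (move_left): buffer="yqkwviqkg" (len 9), cursors c1@2 c2@7, authorship .11...22.
After op 4 (move_left): buffer="yqkwviqkg" (len 9), cursors c1@1 c2@6, authorship .11...22.
After op 5 (insert('d')): buffer="ydqkwvidqkg" (len 11), cursors c1@2 c2@8, authorship .111...222.
After op 6 (move_left): buffer="ydqkwvidqkg" (len 11), cursors c1@1 c2@7, authorship .111...222.
After op 7 (move_right): buffer="ydqkwvidqkg" (len 11), cursors c1@2 c2@8, authorship .111...222.
Authorship (.=original, N=cursor N): . 1 1 1 . . . 2 2 2 .
Index 9: author = 2

Answer: cursor 2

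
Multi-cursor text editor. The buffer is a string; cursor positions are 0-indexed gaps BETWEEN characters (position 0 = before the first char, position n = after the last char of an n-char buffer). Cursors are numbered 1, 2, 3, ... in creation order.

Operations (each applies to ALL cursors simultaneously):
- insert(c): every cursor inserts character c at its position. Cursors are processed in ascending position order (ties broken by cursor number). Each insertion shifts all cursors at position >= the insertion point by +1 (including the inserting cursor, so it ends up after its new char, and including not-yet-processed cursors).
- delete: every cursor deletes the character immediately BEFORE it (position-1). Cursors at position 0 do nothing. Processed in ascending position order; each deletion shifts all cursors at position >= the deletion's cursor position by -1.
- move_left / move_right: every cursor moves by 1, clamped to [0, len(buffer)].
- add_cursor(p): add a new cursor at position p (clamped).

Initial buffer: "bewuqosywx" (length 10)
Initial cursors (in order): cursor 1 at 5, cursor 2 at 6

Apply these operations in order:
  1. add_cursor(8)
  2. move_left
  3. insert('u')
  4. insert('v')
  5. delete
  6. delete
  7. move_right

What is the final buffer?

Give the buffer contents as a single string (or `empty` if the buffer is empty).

Answer: bewuqosywx

Derivation:
After op 1 (add_cursor(8)): buffer="bewuqosywx" (len 10), cursors c1@5 c2@6 c3@8, authorship ..........
After op 2 (move_left): buffer="bewuqosywx" (len 10), cursors c1@4 c2@5 c3@7, authorship ..........
After op 3 (insert('u')): buffer="bewuuquosuywx" (len 13), cursors c1@5 c2@7 c3@10, authorship ....1.2..3...
After op 4 (insert('v')): buffer="bewuuvquvosuvywx" (len 16), cursors c1@6 c2@9 c3@13, authorship ....11.22..33...
After op 5 (delete): buffer="bewuuquosuywx" (len 13), cursors c1@5 c2@7 c3@10, authorship ....1.2..3...
After op 6 (delete): buffer="bewuqosywx" (len 10), cursors c1@4 c2@5 c3@7, authorship ..........
After op 7 (move_right): buffer="bewuqosywx" (len 10), cursors c1@5 c2@6 c3@8, authorship ..........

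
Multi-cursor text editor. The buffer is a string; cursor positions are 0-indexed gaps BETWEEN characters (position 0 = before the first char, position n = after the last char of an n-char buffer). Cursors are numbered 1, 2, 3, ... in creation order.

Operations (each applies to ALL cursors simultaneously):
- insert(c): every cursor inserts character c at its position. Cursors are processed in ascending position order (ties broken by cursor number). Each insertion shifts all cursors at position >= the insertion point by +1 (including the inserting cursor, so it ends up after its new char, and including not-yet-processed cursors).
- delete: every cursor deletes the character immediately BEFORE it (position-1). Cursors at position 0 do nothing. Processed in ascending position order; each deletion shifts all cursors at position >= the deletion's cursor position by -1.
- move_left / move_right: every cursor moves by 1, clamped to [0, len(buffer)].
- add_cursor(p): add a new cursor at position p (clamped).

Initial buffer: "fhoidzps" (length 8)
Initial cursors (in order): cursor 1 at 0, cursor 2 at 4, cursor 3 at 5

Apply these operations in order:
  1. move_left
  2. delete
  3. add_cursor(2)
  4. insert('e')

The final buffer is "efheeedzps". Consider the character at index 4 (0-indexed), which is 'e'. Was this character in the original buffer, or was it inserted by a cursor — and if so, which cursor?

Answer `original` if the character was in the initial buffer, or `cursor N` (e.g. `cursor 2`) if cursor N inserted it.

Answer: cursor 3

Derivation:
After op 1 (move_left): buffer="fhoidzps" (len 8), cursors c1@0 c2@3 c3@4, authorship ........
After op 2 (delete): buffer="fhdzps" (len 6), cursors c1@0 c2@2 c3@2, authorship ......
After op 3 (add_cursor(2)): buffer="fhdzps" (len 6), cursors c1@0 c2@2 c3@2 c4@2, authorship ......
After op 4 (insert('e')): buffer="efheeedzps" (len 10), cursors c1@1 c2@6 c3@6 c4@6, authorship 1..234....
Authorship (.=original, N=cursor N): 1 . . 2 3 4 . . . .
Index 4: author = 3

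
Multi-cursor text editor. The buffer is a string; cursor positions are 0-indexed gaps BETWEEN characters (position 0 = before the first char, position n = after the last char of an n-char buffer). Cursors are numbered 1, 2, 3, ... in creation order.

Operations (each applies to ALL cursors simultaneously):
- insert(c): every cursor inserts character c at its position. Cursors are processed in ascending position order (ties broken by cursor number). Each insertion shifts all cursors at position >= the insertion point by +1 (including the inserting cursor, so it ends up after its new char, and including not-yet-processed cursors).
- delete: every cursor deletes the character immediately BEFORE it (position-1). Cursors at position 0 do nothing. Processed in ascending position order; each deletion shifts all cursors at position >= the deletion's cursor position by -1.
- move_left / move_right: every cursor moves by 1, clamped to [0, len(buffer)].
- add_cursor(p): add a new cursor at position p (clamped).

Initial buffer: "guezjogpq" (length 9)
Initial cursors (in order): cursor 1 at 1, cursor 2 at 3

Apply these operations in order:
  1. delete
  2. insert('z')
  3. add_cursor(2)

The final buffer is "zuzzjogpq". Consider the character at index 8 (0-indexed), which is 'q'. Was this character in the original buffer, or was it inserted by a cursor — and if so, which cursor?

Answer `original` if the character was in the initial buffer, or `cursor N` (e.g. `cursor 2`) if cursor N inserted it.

After op 1 (delete): buffer="uzjogpq" (len 7), cursors c1@0 c2@1, authorship .......
After op 2 (insert('z')): buffer="zuzzjogpq" (len 9), cursors c1@1 c2@3, authorship 1.2......
After op 3 (add_cursor(2)): buffer="zuzzjogpq" (len 9), cursors c1@1 c3@2 c2@3, authorship 1.2......
Authorship (.=original, N=cursor N): 1 . 2 . . . . . .
Index 8: author = original

Answer: original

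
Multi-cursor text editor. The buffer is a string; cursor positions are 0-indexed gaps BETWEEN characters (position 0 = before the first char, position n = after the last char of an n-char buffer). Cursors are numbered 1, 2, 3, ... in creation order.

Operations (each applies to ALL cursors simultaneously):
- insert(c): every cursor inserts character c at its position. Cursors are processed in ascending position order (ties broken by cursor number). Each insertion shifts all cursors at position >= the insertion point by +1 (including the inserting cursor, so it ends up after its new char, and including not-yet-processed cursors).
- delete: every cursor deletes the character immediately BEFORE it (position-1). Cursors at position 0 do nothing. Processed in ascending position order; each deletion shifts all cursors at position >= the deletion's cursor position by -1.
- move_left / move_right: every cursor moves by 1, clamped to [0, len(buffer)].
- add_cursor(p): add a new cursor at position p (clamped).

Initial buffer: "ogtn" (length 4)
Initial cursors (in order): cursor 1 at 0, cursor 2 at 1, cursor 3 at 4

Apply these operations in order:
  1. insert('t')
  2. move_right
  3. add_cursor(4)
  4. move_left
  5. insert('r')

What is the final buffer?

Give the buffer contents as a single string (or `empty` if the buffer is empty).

Answer: trotrrgtnrt

Derivation:
After op 1 (insert('t')): buffer="totgtnt" (len 7), cursors c1@1 c2@3 c3@7, authorship 1.2...3
After op 2 (move_right): buffer="totgtnt" (len 7), cursors c1@2 c2@4 c3@7, authorship 1.2...3
After op 3 (add_cursor(4)): buffer="totgtnt" (len 7), cursors c1@2 c2@4 c4@4 c3@7, authorship 1.2...3
After op 4 (move_left): buffer="totgtnt" (len 7), cursors c1@1 c2@3 c4@3 c3@6, authorship 1.2...3
After op 5 (insert('r')): buffer="trotrrgtnrt" (len 11), cursors c1@2 c2@6 c4@6 c3@10, authorship 11.224...33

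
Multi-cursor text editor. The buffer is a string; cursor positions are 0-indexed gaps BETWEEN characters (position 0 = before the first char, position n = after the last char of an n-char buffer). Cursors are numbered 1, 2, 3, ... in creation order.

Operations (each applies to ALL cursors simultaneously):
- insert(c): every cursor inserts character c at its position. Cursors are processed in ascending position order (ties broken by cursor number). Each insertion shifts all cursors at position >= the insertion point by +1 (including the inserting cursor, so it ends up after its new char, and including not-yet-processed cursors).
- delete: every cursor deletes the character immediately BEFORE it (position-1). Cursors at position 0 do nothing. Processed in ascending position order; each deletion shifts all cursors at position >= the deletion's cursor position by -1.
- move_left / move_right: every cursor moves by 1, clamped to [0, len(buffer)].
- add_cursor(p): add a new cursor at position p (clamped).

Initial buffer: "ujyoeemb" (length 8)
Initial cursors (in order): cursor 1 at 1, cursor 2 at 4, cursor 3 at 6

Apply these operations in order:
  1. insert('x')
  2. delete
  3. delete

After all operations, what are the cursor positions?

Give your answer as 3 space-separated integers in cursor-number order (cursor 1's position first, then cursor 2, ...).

After op 1 (insert('x')): buffer="uxjyoxeexmb" (len 11), cursors c1@2 c2@6 c3@9, authorship .1...2..3..
After op 2 (delete): buffer="ujyoeemb" (len 8), cursors c1@1 c2@4 c3@6, authorship ........
After op 3 (delete): buffer="jyemb" (len 5), cursors c1@0 c2@2 c3@3, authorship .....

Answer: 0 2 3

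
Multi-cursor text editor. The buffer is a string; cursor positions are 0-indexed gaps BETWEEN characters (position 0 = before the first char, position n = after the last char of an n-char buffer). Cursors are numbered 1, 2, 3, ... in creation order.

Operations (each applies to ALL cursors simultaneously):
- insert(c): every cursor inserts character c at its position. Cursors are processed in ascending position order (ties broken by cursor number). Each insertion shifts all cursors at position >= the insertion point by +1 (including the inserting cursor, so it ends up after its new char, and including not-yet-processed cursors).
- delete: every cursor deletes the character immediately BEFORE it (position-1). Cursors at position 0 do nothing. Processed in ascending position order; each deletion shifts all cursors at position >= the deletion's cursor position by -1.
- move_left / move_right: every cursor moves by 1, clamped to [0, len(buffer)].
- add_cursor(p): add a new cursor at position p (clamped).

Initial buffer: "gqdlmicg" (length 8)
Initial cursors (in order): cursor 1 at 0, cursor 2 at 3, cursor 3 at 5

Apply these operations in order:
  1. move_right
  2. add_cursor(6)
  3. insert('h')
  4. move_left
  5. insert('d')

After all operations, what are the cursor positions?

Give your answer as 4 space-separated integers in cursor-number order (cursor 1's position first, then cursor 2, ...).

After op 1 (move_right): buffer="gqdlmicg" (len 8), cursors c1@1 c2@4 c3@6, authorship ........
After op 2 (add_cursor(6)): buffer="gqdlmicg" (len 8), cursors c1@1 c2@4 c3@6 c4@6, authorship ........
After op 3 (insert('h')): buffer="ghqdlhmihhcg" (len 12), cursors c1@2 c2@6 c3@10 c4@10, authorship .1...2..34..
After op 4 (move_left): buffer="ghqdlhmihhcg" (len 12), cursors c1@1 c2@5 c3@9 c4@9, authorship .1...2..34..
After op 5 (insert('d')): buffer="gdhqdldhmihddhcg" (len 16), cursors c1@2 c2@7 c3@13 c4@13, authorship .11...22..3344..

Answer: 2 7 13 13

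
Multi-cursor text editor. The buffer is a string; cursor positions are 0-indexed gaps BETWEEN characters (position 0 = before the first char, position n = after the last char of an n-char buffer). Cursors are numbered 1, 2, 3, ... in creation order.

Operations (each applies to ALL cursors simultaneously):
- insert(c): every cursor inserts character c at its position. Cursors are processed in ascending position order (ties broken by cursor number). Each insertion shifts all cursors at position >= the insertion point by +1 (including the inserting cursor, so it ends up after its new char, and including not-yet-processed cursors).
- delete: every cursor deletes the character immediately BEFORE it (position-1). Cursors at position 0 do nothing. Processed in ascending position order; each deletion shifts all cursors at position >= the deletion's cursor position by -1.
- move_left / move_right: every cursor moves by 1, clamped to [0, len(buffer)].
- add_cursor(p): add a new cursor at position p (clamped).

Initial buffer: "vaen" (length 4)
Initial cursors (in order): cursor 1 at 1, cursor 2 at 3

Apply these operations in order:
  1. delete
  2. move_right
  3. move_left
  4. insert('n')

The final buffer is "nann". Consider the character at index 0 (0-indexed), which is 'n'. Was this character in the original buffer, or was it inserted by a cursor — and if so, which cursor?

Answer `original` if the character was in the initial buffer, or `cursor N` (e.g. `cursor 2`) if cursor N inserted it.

After op 1 (delete): buffer="an" (len 2), cursors c1@0 c2@1, authorship ..
After op 2 (move_right): buffer="an" (len 2), cursors c1@1 c2@2, authorship ..
After op 3 (move_left): buffer="an" (len 2), cursors c1@0 c2@1, authorship ..
After op 4 (insert('n')): buffer="nann" (len 4), cursors c1@1 c2@3, authorship 1.2.
Authorship (.=original, N=cursor N): 1 . 2 .
Index 0: author = 1

Answer: cursor 1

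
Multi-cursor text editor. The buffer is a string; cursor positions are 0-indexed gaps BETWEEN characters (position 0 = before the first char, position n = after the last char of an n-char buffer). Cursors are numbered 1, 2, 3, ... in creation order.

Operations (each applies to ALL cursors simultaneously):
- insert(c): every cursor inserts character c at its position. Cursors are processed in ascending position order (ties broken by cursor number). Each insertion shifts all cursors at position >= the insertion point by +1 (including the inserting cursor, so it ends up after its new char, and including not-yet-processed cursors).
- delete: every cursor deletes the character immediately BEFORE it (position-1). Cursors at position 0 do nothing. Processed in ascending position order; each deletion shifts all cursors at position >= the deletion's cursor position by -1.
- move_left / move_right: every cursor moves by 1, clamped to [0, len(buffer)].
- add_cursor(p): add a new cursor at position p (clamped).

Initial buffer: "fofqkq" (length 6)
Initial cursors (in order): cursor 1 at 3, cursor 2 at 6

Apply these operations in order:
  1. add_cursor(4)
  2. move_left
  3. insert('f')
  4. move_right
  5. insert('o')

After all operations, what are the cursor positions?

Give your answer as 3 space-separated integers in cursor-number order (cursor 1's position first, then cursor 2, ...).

Answer: 5 12 8

Derivation:
After op 1 (add_cursor(4)): buffer="fofqkq" (len 6), cursors c1@3 c3@4 c2@6, authorship ......
After op 2 (move_left): buffer="fofqkq" (len 6), cursors c1@2 c3@3 c2@5, authorship ......
After op 3 (insert('f')): buffer="fofffqkfq" (len 9), cursors c1@3 c3@5 c2@8, authorship ..1.3..2.
After op 4 (move_right): buffer="fofffqkfq" (len 9), cursors c1@4 c3@6 c2@9, authorship ..1.3..2.
After op 5 (insert('o')): buffer="foffofqokfqo" (len 12), cursors c1@5 c3@8 c2@12, authorship ..1.13.3.2.2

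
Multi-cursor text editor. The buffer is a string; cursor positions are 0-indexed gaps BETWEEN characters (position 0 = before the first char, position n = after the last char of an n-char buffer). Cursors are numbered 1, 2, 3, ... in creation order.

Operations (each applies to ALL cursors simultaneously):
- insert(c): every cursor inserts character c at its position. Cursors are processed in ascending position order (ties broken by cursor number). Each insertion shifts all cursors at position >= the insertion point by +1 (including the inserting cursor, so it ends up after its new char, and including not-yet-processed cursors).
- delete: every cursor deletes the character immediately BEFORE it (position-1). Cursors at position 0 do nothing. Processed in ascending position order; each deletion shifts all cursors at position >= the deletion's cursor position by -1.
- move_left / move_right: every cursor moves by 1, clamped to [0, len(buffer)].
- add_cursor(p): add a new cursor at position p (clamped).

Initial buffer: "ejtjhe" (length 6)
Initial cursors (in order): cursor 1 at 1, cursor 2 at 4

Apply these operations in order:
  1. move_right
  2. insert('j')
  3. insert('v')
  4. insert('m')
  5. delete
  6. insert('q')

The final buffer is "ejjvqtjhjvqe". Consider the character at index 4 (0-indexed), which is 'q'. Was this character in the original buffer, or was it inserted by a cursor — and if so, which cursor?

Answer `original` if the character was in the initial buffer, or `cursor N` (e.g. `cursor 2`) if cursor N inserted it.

Answer: cursor 1

Derivation:
After op 1 (move_right): buffer="ejtjhe" (len 6), cursors c1@2 c2@5, authorship ......
After op 2 (insert('j')): buffer="ejjtjhje" (len 8), cursors c1@3 c2@7, authorship ..1...2.
After op 3 (insert('v')): buffer="ejjvtjhjve" (len 10), cursors c1@4 c2@9, authorship ..11...22.
After op 4 (insert('m')): buffer="ejjvmtjhjvme" (len 12), cursors c1@5 c2@11, authorship ..111...222.
After op 5 (delete): buffer="ejjvtjhjve" (len 10), cursors c1@4 c2@9, authorship ..11...22.
After op 6 (insert('q')): buffer="ejjvqtjhjvqe" (len 12), cursors c1@5 c2@11, authorship ..111...222.
Authorship (.=original, N=cursor N): . . 1 1 1 . . . 2 2 2 .
Index 4: author = 1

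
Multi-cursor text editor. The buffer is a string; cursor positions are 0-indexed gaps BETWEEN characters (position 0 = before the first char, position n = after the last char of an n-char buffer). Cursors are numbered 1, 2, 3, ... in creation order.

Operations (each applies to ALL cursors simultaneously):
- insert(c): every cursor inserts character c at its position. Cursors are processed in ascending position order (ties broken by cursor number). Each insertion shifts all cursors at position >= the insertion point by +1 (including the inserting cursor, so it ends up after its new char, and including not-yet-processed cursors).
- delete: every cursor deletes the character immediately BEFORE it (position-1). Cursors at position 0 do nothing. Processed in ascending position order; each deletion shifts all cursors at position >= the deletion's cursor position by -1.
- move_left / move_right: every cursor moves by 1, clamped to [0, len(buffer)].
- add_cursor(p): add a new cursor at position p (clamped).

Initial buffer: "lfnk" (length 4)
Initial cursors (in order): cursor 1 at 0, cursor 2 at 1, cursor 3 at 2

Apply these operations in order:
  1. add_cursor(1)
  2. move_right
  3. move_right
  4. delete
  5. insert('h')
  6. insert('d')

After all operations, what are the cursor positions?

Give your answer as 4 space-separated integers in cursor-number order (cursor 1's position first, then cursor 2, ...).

After op 1 (add_cursor(1)): buffer="lfnk" (len 4), cursors c1@0 c2@1 c4@1 c3@2, authorship ....
After op 2 (move_right): buffer="lfnk" (len 4), cursors c1@1 c2@2 c4@2 c3@3, authorship ....
After op 3 (move_right): buffer="lfnk" (len 4), cursors c1@2 c2@3 c4@3 c3@4, authorship ....
After op 4 (delete): buffer="" (len 0), cursors c1@0 c2@0 c3@0 c4@0, authorship 
After op 5 (insert('h')): buffer="hhhh" (len 4), cursors c1@4 c2@4 c3@4 c4@4, authorship 1234
After op 6 (insert('d')): buffer="hhhhdddd" (len 8), cursors c1@8 c2@8 c3@8 c4@8, authorship 12341234

Answer: 8 8 8 8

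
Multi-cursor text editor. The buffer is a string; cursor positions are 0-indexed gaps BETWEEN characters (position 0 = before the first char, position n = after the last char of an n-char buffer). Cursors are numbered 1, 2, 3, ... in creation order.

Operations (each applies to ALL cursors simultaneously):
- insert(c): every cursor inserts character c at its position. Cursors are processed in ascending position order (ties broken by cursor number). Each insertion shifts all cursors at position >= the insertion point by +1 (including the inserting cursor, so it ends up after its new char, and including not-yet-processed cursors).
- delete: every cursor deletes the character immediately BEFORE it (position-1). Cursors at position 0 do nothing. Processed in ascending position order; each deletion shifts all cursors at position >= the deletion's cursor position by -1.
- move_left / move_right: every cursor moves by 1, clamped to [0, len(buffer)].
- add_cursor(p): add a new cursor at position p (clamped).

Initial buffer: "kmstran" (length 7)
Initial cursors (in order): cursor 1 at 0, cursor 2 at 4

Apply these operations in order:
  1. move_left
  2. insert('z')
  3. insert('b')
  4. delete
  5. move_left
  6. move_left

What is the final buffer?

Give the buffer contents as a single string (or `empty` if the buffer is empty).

After op 1 (move_left): buffer="kmstran" (len 7), cursors c1@0 c2@3, authorship .......
After op 2 (insert('z')): buffer="zkmsztran" (len 9), cursors c1@1 c2@5, authorship 1...2....
After op 3 (insert('b')): buffer="zbkmszbtran" (len 11), cursors c1@2 c2@7, authorship 11...22....
After op 4 (delete): buffer="zkmsztran" (len 9), cursors c1@1 c2@5, authorship 1...2....
After op 5 (move_left): buffer="zkmsztran" (len 9), cursors c1@0 c2@4, authorship 1...2....
After op 6 (move_left): buffer="zkmsztran" (len 9), cursors c1@0 c2@3, authorship 1...2....

Answer: zkmsztran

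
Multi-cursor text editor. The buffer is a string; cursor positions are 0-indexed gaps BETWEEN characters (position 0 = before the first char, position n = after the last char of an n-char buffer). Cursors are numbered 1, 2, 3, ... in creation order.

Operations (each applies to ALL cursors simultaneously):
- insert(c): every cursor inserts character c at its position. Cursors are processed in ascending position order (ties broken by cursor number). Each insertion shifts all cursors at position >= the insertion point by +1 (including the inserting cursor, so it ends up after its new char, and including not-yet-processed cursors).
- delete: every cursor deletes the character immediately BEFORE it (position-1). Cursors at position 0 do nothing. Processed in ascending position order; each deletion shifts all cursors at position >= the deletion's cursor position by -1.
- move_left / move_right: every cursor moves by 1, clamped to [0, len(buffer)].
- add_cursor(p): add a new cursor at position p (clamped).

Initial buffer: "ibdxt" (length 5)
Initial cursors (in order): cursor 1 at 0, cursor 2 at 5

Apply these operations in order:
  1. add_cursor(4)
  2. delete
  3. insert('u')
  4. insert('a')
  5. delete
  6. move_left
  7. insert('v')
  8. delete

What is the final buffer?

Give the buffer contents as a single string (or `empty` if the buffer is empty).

Answer: uibduu

Derivation:
After op 1 (add_cursor(4)): buffer="ibdxt" (len 5), cursors c1@0 c3@4 c2@5, authorship .....
After op 2 (delete): buffer="ibd" (len 3), cursors c1@0 c2@3 c3@3, authorship ...
After op 3 (insert('u')): buffer="uibduu" (len 6), cursors c1@1 c2@6 c3@6, authorship 1...23
After op 4 (insert('a')): buffer="uaibduuaa" (len 9), cursors c1@2 c2@9 c3@9, authorship 11...2323
After op 5 (delete): buffer="uibduu" (len 6), cursors c1@1 c2@6 c3@6, authorship 1...23
After op 6 (move_left): buffer="uibduu" (len 6), cursors c1@0 c2@5 c3@5, authorship 1...23
After op 7 (insert('v')): buffer="vuibduvvu" (len 9), cursors c1@1 c2@8 c3@8, authorship 11...2233
After op 8 (delete): buffer="uibduu" (len 6), cursors c1@0 c2@5 c3@5, authorship 1...23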